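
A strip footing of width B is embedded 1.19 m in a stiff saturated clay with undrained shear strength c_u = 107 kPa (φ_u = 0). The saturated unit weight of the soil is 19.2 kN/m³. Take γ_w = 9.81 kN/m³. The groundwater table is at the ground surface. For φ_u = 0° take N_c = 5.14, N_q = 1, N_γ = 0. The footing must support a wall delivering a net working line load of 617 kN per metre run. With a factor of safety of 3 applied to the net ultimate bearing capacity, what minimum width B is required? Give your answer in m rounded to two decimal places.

B = 3.37 m

γ' = 19.2 − 9.81 = 9.39 kN/m³ (submerged throughout). q = 9.39 × 1.19 = 11.174 kPa.
c·N_c = 107 × 5.14 = 549.98 kPa
q·N_q = 11.174 × 1 = 11.174 kPa
q_ult = 549.98 + 11.174 = 561.15 kPa.
For φ = 0 the ½γBN_γ term vanishes, so q_ult is independent of B. q_net = 561.15 − 11.174 = 549.98 kPa; q_all(net) = 549.98/3 = 183.33 kPa.
Required width B = w / q_all(net) = 617 / 183.33 = 3.366 m.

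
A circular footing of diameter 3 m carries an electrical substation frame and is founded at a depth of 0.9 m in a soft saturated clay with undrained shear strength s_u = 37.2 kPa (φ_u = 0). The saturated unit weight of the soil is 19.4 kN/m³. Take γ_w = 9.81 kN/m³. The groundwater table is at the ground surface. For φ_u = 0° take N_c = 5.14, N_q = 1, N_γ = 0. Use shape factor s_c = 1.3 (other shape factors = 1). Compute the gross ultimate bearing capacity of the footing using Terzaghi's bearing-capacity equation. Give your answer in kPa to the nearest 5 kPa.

q_ult ≈ 255 kPa

Water table at ground surface, so effective unit weight γ' = 19.4 − 9.81 = 9.59 kN/m³ is used throughout; overburden q = 9.59 × 0.9 = 8.631 kPa.
Cohesion term c·N_c·s_c = 37.2 × 5.14 × 1.3 = 248.57 kPa; surcharge term q·N_q = 8.631 × 1 = 8.631 kPa.
q_ult = 248.57 + 8.631 = 257.2 kPa.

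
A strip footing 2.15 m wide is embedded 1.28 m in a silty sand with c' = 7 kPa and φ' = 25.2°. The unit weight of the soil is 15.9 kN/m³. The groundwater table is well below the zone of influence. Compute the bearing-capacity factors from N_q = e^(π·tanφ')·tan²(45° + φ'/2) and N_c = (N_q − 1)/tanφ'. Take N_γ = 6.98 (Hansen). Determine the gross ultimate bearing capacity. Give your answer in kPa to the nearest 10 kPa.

q_ult ≈ 490 kPa

tan25.2° = 0.4706, so N_q = e^(π×0.4706)·tan²(57.6°) = 4.386 × 2.483 = 10.89.
N_c = (10.89 − 1)/tan25.2° = 21.02.
Effective surcharge at the founding depth q = γ·D_f = 15.9 × 1.28 = 20.352 kPa.
q_ult = c·N_c + q·N_q + 0.5·γ·B·N_γ
     = 7 × 21.016 + 20.352 × 10.889 + 0.5 × 15.9 × 2.15 × 6.98
     = 147.11 + 221.62 + 119.31 = 488.04 kPa.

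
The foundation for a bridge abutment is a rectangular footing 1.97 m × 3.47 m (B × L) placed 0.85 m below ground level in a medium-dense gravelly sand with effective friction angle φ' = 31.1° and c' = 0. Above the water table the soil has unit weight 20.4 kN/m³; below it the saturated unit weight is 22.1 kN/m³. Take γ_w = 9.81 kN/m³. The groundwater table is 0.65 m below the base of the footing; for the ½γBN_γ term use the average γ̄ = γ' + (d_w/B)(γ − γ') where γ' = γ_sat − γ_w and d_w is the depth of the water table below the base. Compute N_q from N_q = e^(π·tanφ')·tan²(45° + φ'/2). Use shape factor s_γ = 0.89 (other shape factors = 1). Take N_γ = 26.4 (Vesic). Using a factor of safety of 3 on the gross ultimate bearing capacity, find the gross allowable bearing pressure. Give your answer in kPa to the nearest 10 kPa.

q_all ≈ 240 kPa

N_q = e^(π·tan31.1°)·tan²(60.55°) = 20.87.
Overburden at base level: q = 20.4 × 0.85 = 17.34 kPa.
The water table is 0.65 m below the base (< B = 1.97 m), so the ½γBN_γ term uses γ̄ = γ' + (d_w/B)(γ − γ') = 12.29 + (0.65/1.97)(20.4 − 12.29) = 14.966 kN/m³.
Surcharge term q·N_q = 17.34 × 20.87 = 361.89 kPa; self-weight term 0.5·γ·B·N_γ·s_γ = 0.5 × 14.966 × 1.97 × 26.4 × 0.89 = 346.36 kPa.
q_ult = 361.89 + 346.36 = 708.26 kPa.
q_all = 708.26 / 3 = 236.09 kPa.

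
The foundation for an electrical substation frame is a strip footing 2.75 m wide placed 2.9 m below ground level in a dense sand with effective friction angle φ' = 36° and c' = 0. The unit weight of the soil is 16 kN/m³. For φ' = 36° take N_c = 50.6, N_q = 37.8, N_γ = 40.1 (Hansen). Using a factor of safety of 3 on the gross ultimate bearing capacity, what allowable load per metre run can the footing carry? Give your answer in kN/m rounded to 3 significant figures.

≈ 2420 kN/m

Effective surcharge at the founding depth q = γ·D_f = 16 × 2.9 = 46.4 kPa.
q_ult = q·N_q + 0.5·γ·B·N_γ
     = 46.4 × 37.8 + 0.5 × 16 × 2.75 × 40.1
     = 1753.9 + 882.2 = 2636.1 kPa.
Gross allowable pressure q_all = 2636.1 / 3 = 878.71 kPa.
Allowable wall load = q_all × B = 878.71 × 2.75 = 2416.4 kN per metre run.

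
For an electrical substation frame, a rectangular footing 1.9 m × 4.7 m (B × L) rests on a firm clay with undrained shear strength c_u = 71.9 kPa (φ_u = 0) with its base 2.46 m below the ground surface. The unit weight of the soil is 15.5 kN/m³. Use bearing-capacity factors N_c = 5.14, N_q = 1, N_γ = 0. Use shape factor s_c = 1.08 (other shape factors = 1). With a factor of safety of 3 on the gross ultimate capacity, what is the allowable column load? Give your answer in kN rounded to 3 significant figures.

q = γ·D_f = 15.5 × 2.46 = 38.13 kPa.
c·N_c·s_c = 71.9 × 5.14 × 1.08 = 399.13 kPa
q·N_q = 38.13 × 1 = 38.13 kPa
q_ult = 399.13 + 38.13 = 437.26 kPa.
Gross allowable pressure q_all = 437.26 / 3 = 145.75 kPa.
Footing area = 8.93 m², so allowable column load = 145.75 × 8.93 = 1301.6 kN.

P_all ≈ 1300 kN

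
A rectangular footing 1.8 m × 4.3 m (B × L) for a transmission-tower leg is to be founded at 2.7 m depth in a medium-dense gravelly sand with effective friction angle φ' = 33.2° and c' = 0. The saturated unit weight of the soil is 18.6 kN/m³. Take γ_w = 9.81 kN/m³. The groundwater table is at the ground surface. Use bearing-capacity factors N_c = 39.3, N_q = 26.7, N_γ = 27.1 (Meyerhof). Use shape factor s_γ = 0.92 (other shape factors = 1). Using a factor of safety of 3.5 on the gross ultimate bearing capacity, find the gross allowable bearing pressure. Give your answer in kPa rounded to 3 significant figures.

q_all ≈ 237 kPa

With the water table at the surface the whole profile is submerged: γ' = 18.6 − 9.81 = 8.79 kN/m³, so q = γ'·D_f = 23.733 kPa; the same γ' applies in the ½γBN_γ term.
q_ult = q·N_q + 0.5·γ·B·N_γ·s_γ
     = 23.733 × 26.7 + 0.5 × 8.79 × 1.8 × 27.1 × 0.92
     = 633.67 + 197.24 = 830.91 kPa.
q_all = 830.91 / 3.5 = 237.4 kPa.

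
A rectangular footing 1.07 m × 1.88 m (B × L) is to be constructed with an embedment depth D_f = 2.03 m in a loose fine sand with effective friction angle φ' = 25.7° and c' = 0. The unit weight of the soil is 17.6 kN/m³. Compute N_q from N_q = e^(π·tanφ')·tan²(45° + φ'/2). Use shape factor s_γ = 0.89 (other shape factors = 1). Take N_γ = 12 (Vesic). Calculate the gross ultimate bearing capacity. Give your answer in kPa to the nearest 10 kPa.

tan25.7° = 0.4813, so N_q = e^(π×0.4813)·tan²(57.85°) = 4.536 × 2.531 = 11.48.
q = γ·D_f = 17.6 × 2.03 = 35.728 kPa.
q·N_q = 35.728 × 11.481 = 410.21 kPa
0.5·γ·B·N_γ·s_γ = 0.5 × 17.6 × 1.07 × 12 × 0.89 = 100.56 kPa
q_ult = 410.21 + 100.56 = 510.77 kPa.

q_ult ≈ 510 kPa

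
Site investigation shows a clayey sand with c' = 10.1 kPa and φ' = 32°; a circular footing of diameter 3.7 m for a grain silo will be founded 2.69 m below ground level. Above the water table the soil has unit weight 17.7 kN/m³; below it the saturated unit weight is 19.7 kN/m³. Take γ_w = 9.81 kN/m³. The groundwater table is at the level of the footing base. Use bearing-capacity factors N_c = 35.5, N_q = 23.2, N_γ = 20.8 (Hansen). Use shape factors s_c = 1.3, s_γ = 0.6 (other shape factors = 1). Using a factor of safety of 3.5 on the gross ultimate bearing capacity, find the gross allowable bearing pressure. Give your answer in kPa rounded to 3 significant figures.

q_all ≈ 514 kPa

Overburden at base level: q = 17.7 × 2.69 = 47.613 kPa.
Below the base the soil is submerged, so the ½γBN_γ term uses γ' = 19.7 − 9.81 = 9.89 kN/m³.
Cohesion term c·N_c·s_c = 10.1 × 35.5 × 1.3 = 466.12 kPa; surcharge term q·N_q = 47.613 × 23.2 = 1104.6 kPa; self-weight term 0.5·γ·B·N_γ·s_γ = 0.5 × 9.89 × 3.7 × 20.8 × 0.6 = 228.34 kPa.
q_ult = 466.12 + 1104.6 + 228.34 = 1799.1 kPa.
q_all = 1799.1 / 3.5 = 514.02 kPa.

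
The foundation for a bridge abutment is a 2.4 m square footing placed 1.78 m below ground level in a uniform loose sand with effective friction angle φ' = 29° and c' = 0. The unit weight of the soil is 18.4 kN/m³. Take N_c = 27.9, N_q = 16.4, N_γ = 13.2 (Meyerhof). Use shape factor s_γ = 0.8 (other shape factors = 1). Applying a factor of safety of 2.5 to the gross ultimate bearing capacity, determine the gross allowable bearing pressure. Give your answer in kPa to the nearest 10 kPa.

q = γ·D_f = 18.4 × 1.78 = 32.752 kPa.
q·N_q = 32.752 × 16.4 = 537.13 kPa
0.5·γ·B·N_γ·s_γ = 0.5 × 18.4 × 2.4 × 13.2 × 0.8 = 233.16 kPa
q_ult = 537.13 + 233.16 = 770.3 kPa.
q_all = q_ult / FS = 770.3 / 2.5 = 308.12 kPa.

q_all ≈ 310 kPa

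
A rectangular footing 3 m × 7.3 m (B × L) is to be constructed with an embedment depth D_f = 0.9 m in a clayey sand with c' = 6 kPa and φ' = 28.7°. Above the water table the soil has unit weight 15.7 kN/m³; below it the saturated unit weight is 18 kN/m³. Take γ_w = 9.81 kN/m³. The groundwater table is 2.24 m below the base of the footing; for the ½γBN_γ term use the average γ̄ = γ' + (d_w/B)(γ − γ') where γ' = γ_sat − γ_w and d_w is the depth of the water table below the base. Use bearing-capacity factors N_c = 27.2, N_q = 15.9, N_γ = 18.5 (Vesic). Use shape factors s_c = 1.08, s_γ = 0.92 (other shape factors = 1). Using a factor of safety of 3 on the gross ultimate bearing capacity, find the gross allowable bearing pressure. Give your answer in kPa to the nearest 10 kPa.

Overburden at base level: q = 15.7 × 0.9 = 14.13 kPa.
The water table is 2.24 m below the base (< B = 3 m), so the ½γBN_γ term uses γ̄ = γ' + (d_w/B)(γ − γ') = 8.19 + (2.24/3)(15.7 − 8.19) = 13.797 kN/m³.
Cohesion term c·N_c·s_c = 6 × 27.2 × 1.08 = 176.26 kPa; surcharge term q·N_q = 14.13 × 15.9 = 224.67 kPa; self-weight term 0.5·γ·B·N_γ·s_γ = 0.5 × 13.797 × 3 × 18.5 × 0.92 = 352.25 kPa.
q_ult = 176.26 + 224.67 + 352.25 = 753.17 kPa.
q_all = 753.17 / 3 = 251.06 kPa.

q_all ≈ 250 kPa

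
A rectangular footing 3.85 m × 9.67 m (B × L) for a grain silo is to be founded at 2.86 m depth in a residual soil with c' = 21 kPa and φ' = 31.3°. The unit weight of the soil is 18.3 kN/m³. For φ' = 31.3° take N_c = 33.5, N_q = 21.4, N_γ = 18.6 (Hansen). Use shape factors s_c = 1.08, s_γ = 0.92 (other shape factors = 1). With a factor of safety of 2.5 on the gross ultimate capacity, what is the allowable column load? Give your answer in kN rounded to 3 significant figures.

P_all ≈ 37000 kN

q = γ·D_f = 18.3 × 2.86 = 52.338 kPa.
c·N_c·s_c = 21 × 33.5 × 1.08 = 759.78 kPa
q·N_q = 52.338 × 21.4 = 1120 kPa
0.5·γ·B·N_γ·s_γ = 0.5 × 18.3 × 3.85 × 18.6 × 0.92 = 602.81 kPa
q_ult = 759.78 + 1120 + 602.81 = 2482.6 kPa.
Gross allowable pressure q_all = 2482.6 / 2.5 = 993.05 kPa.
Footing area = 37.2295 m², so allowable column load = 993.05 × 37.2295 = 36971 kN.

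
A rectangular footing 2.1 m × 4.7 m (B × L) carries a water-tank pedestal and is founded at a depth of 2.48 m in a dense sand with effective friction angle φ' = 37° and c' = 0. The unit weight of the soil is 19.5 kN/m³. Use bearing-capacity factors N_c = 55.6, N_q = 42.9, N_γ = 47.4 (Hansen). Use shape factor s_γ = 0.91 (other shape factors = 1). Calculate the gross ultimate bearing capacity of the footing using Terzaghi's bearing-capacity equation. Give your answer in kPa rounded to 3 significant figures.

Effective surcharge at the founding depth q = γ·D_f = 19.5 × 2.48 = 48.36 kPa.
q_ult = q·N_q + 0.5·γ·B·N_γ·s_γ
     = 48.36 × 42.9 + 0.5 × 19.5 × 2.1 × 47.4 × 0.91
     = 2074.6 + 883.17 = 2957.8 kPa.

q_ult ≈ 2960 kPa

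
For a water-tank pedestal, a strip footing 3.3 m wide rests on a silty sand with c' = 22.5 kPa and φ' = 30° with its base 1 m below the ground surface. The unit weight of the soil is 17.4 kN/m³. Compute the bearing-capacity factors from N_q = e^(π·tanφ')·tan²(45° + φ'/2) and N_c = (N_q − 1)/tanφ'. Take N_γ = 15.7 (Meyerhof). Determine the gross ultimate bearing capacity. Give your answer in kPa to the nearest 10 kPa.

q_ult ≈ 1450 kPa

tan30° = 0.5774, so N_q = e^(π×0.5774)·tan²(60°) = 6.134 × 3.0 = 18.4.
N_c = (18.4 − 1)/tan30° = 30.14.
q = γ·D_f = 17.4 × 1 = 17.4 kPa.
c·N_c = 22.5 × 30.14 = 678.14 kPa
q·N_q = 17.4 × 18.401 = 320.18 kPa
0.5·γ·B·N_γ = 0.5 × 17.4 × 3.3 × 15.7 = 450.75 kPa
q_ult = 678.14 + 320.18 + 450.75 = 1449.1 kPa.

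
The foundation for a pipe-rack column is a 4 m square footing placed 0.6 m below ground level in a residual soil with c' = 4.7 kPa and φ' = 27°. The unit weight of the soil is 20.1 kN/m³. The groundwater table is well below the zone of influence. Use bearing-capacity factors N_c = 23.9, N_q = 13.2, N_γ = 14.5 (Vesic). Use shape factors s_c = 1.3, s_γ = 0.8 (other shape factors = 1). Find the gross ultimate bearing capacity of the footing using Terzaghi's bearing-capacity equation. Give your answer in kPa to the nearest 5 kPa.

q_ult ≈ 770 kPa

Effective surcharge at the founding depth q = γ·D_f = 20.1 × 0.6 = 12.06 kPa.
q_ult = c·N_c·s_c + q·N_q + 0.5·γ·B·N_γ·s_γ
     = 4.7 × 23.9 × 1.3 + 12.06 × 13.2 + 0.5 × 20.1 × 4 × 14.5 × 0.8
     = 146.03 + 159.19 + 466.32 = 771.54 kPa.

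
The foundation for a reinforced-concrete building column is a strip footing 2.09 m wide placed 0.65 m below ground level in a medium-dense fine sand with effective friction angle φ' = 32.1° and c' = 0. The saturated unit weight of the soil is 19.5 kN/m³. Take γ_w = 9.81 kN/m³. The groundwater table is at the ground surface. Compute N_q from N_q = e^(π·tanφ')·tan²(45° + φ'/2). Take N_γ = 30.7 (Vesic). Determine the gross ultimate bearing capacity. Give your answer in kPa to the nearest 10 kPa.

q_ult ≈ 460 kPa

tan32.1° = 0.6273, so N_q = e^(π×0.6273)·tan²(61.05°) = 7.176 × 3.268 = 23.45.
γ' = 19.5 − 9.81 = 9.69 kN/m³ (submerged throughout). q = 9.69 × 0.65 = 6.2985 kPa; the same γ' applies in the ½γBN_γ term.
q·N_q = 6.2985 × 23.451 = 147.7 kPa
0.5·γ·B·N_γ = 0.5 × 9.69 × 2.09 × 30.7 = 310.87 kPa
q_ult = 147.7 + 310.87 = 458.57 kPa.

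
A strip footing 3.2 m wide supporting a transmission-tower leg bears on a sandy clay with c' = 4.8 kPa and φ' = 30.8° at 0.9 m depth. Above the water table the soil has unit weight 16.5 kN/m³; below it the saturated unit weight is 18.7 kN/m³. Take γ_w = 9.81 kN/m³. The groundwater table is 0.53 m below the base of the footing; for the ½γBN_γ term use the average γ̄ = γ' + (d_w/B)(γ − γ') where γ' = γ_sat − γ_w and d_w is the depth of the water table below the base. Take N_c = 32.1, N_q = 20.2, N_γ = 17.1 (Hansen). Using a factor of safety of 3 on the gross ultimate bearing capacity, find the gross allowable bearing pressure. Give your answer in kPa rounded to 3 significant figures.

q_all ≈ 244 kPa

q = γ·D_f = 16.5 × 0.9 = 14.85 kPa.
γ' = 8.89 kN/m³; averaging over the depth B below the base, γ̄ = γ' + (d_w/B)(γ − γ') = 10.15 kN/m³.
c·N_c = 4.8 × 32.1 = 154.08 kPa
q·N_q = 14.85 × 20.2 = 299.97 kPa
0.5·γ·B·N_γ = 0.5 × 10.15 × 3.2 × 17.1 = 277.72 kPa
q_ult = 154.08 + 299.97 + 277.72 = 731.77 kPa.
q_all = 731.77 / 3 = 243.92 kPa.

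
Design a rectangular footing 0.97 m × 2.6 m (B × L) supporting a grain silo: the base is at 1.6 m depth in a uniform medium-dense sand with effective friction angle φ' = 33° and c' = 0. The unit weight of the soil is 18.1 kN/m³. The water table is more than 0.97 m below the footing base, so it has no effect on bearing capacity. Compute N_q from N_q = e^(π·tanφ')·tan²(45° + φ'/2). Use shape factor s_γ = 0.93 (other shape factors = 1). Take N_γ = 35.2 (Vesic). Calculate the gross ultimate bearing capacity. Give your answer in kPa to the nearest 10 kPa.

tan33° = 0.6494, so N_q = e^(π×0.6494)·tan²(61.5°) = 7.692 × 3.392 = 26.09.
Effective surcharge at the founding depth q = γ·D_f = 18.1 × 1.6 = 28.96 kPa.
q_ult = q·N_q + 0.5·γ·B·N_γ·s_γ
     = 28.96 × 26.092 + 0.5 × 18.1 × 0.97 × 35.2 × 0.93
     = 755.62 + 287.37 = 1043 kPa.

q_ult ≈ 1040 kPa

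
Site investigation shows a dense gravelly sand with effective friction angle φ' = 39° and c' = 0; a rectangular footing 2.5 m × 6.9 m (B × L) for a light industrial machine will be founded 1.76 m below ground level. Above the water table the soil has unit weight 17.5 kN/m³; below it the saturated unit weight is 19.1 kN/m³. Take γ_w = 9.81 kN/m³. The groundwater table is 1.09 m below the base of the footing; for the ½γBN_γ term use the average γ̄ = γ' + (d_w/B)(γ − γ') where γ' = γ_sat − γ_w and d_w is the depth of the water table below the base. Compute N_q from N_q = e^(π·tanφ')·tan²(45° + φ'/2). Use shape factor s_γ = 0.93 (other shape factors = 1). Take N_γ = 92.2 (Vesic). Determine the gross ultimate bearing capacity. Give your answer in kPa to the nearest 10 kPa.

q_ult ≈ 3100 kPa

tan39° = 0.8098, so N_q = e^(π×0.8098)·tan²(64.5°) = 12.731 × 4.395 = 55.96.
Effective surcharge at the founding depth q = γ·D_f = 17.5 × 1.76 = 30.8 kPa.
With d_w = 1.09 m < B, γ̄ = 9.29 + (1.09/2.5) × (17.5 − 9.29) = 12.87 kN/m³.
q_ult = q·N_q + 0.5·γ·B·N_γ·s_γ
     = 30.8 × 55.957 + 0.5 × 12.87 × 2.5 × 92.2 × 0.93
     = 1723.5 + 1379.4 = 3102.9 kPa.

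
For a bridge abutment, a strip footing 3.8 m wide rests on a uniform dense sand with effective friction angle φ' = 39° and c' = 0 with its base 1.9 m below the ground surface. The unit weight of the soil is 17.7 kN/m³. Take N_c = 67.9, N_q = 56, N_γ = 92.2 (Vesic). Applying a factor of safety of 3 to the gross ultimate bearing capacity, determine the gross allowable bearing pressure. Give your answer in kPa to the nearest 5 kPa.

q_all ≈ 1660 kPa

q = γ·D_f = 17.7 × 1.9 = 33.63 kPa.
q·N_q = 33.63 × 56 = 1883.3 kPa
0.5·γ·B·N_γ = 0.5 × 17.7 × 3.8 × 92.2 = 3100.7 kPa
q_ult = 1883.3 + 3100.7 = 4984 kPa.
q_all = q_ult / FS = 4984 / 3 = 1661.3 kPa.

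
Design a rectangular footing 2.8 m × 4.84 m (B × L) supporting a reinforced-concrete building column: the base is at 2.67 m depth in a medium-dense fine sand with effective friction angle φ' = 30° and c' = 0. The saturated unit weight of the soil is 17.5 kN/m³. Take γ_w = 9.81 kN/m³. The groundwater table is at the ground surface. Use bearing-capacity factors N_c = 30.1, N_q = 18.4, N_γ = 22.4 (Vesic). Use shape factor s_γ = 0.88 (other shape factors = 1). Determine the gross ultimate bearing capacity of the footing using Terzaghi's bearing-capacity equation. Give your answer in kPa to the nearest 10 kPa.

q_ult ≈ 590 kPa

γ' = 17.5 − 9.81 = 7.69 kN/m³ (submerged throughout). q = 7.69 × 2.67 = 20.532 kPa; the same γ' applies in the ½γBN_γ term.
q·N_q = 20.532 × 18.4 = 377.79 kPa
0.5·γ·B·N_γ·s_γ = 0.5 × 7.69 × 2.8 × 22.4 × 0.88 = 212.22 kPa
q_ult = 377.79 + 212.22 = 590.01 kPa.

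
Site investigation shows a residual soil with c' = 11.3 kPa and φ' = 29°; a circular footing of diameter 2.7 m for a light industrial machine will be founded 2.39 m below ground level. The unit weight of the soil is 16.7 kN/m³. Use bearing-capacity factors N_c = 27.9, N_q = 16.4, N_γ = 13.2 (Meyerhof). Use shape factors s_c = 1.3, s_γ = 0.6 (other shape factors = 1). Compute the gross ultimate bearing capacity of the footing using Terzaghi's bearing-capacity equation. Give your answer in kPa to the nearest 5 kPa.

q = γ·D_f = 16.7 × 2.39 = 39.913 kPa.
c·N_c·s_c = 11.3 × 27.9 × 1.3 = 409.85 kPa
q·N_q = 39.913 × 16.4 = 654.57 kPa
0.5·γ·B·N_γ·s_γ = 0.5 × 16.7 × 2.7 × 13.2 × 0.6 = 178.56 kPa
q_ult = 409.85 + 654.57 + 178.56 = 1243 kPa.

q_ult ≈ 1245 kPa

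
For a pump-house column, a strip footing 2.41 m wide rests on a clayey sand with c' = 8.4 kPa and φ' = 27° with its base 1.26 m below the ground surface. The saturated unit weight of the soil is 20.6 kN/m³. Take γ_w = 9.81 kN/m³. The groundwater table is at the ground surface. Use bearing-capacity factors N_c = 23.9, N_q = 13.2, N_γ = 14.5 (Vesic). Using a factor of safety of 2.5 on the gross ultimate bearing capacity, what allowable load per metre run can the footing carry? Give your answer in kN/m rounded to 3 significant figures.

≈ 548 kN/m

γ' = 20.6 − 9.81 = 10.79 kN/m³ (submerged throughout). q = 10.79 × 1.26 = 13.595 kPa; the same γ' applies in the ½γBN_γ term.
c·N_c = 8.4 × 23.9 = 200.76 kPa
q·N_q = 13.595 × 13.2 = 179.46 kPa
0.5·γ·B·N_γ = 0.5 × 10.79 × 2.41 × 14.5 = 188.53 kPa
q_ult = 200.76 + 179.46 + 188.53 = 568.75 kPa.
Gross allowable pressure q_all = 568.75 / 2.5 = 227.5 kPa.
Allowable wall load = q_all × B = 227.5 × 2.41 = 548.27 kN per metre run.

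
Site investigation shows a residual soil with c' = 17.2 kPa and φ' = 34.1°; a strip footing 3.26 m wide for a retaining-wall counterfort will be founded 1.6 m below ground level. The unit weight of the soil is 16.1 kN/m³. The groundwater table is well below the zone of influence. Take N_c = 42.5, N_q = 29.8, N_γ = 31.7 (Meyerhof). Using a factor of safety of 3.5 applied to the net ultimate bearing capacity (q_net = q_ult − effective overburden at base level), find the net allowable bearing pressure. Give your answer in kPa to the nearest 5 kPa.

q_all(net) ≈ 660 kPa

q = γ·D_f = 16.1 × 1.6 = 25.76 kPa.
c·N_c = 17.2 × 42.5 = 731 kPa
q·N_q = 25.76 × 29.8 = 767.65 kPa
0.5·γ·B·N_γ = 0.5 × 16.1 × 3.26 × 31.7 = 831.9 kPa
q_ult = 731 + 767.65 + 831.9 = 2330.6 kPa.
Net ultimate: q_net = 2330.6 − 25.76 = 2304.8 kPa.
q_all(net) = 2304.8 / 3.5 = 658.51 kPa.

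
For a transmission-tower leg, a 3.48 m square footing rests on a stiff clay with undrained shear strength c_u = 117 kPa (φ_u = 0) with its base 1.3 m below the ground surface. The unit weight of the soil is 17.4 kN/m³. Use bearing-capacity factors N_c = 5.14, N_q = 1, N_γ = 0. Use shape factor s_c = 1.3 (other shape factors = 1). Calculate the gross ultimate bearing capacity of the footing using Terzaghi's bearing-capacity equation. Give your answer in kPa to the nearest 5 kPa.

q_ult ≈ 805 kPa

q = γ·D_f = 17.4 × 1.3 = 22.62 kPa.
c·N_c·s_c = 117 × 5.14 × 1.3 = 781.79 kPa
q·N_q = 22.62 × 1 = 22.62 kPa
q_ult = 781.79 + 22.62 = 804.41 kPa.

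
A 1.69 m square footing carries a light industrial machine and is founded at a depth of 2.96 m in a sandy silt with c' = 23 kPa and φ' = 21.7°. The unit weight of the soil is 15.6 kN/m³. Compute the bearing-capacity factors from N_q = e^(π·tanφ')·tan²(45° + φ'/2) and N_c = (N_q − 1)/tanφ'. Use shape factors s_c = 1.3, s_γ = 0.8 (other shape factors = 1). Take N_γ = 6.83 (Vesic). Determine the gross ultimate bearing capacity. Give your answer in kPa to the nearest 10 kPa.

tan21.7° = 0.3979, so N_q = e^(π×0.3979)·tan²(55.85°) = 3.491 × 2.173 = 7.59.
N_c = (7.59 − 1)/tan21.7° = 16.55.
Overburden at base level: q = 15.6 × 2.96 = 46.176 kPa.
Cohesion term c·N_c·s_c = 23 × 16.553 × 1.3 = 494.93 kPa; surcharge term q·N_q = 46.176 × 7.5871 = 350.34 kPa; self-weight term 0.5·γ·B·N_γ·s_γ = 0.5 × 15.6 × 1.69 × 6.83 × 0.8 = 72.026 kPa.
q_ult = 494.93 + 350.34 + 72.026 = 917.29 kPa.

q_ult ≈ 920 kPa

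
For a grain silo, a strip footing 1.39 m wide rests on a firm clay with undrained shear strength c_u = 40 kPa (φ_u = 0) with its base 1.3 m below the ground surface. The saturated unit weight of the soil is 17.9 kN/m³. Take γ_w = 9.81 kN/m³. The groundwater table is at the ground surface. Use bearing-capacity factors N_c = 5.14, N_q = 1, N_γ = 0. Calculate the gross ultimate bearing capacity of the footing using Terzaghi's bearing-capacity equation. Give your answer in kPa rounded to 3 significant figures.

γ' = 17.9 − 9.81 = 8.09 kN/m³ (submerged throughout). q = 8.09 × 1.3 = 10.517 kPa.
c·N_c = 40 × 5.14 = 205.6 kPa
q·N_q = 10.517 × 1 = 10.517 kPa
q_ult = 205.6 + 10.517 = 216.12 kPa.

q_ult ≈ 216 kPa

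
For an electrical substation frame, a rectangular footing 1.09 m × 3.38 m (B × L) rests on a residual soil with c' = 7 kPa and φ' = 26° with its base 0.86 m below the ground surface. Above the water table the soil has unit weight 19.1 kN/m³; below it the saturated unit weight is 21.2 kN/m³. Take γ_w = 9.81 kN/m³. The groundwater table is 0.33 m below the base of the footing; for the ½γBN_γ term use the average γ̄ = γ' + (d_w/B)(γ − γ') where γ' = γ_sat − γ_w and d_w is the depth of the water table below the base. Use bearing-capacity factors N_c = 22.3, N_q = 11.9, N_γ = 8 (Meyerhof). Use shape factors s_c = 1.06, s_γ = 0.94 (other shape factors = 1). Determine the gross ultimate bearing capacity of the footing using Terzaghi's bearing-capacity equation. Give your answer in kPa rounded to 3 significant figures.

Effective surcharge at the founding depth q = γ·D_f = 19.1 × 0.86 = 16.426 kPa.
With d_w = 0.33 m < B, γ̄ = 11.39 + (0.33/1.09) × (19.1 − 11.39) = 13.724 kN/m³.
q_ult = c·N_c·s_c + q·N_q + 0.5·γ·B·N_γ·s_γ
     = 7 × 22.3 × 1.06 + 16.426 × 11.9 + 0.5 × 13.724 × 1.09 × 8 × 0.94
     = 165.47 + 195.47 + 56.247 = 417.18 kPa.

q_ult ≈ 417 kPa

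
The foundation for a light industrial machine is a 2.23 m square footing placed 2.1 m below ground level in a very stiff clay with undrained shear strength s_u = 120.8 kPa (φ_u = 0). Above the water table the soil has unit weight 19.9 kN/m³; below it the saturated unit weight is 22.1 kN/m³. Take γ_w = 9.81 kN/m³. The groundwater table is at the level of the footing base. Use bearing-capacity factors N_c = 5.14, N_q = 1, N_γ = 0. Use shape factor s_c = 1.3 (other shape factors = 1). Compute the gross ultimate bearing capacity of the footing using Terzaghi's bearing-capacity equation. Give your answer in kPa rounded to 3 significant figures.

q = γ·D_f = 19.9 × 2.1 = 41.79 kPa.
c·N_c·s_c = 120.8 × 5.14 × 1.3 = 807.19 kPa
q·N_q = 41.79 × 1 = 41.79 kPa
q_ult = 807.19 + 41.79 = 848.98 kPa.

q_ult ≈ 849 kPa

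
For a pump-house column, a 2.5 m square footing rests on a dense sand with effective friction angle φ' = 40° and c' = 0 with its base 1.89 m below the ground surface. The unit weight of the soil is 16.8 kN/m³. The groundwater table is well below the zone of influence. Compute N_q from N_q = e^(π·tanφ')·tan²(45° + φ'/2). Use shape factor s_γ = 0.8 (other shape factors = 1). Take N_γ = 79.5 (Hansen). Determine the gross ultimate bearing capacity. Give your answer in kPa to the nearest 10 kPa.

tan40° = 0.8391, so N_q = e^(π×0.8391)·tan²(65°) = 13.959 × 4.599 = 64.2.
q = γ·D_f = 16.8 × 1.89 = 31.752 kPa.
q·N_q = 31.752 × 64.195 = 2038.3 kPa
0.5·γ·B·N_γ·s_γ = 0.5 × 16.8 × 2.5 × 79.5 × 0.8 = 1335.6 kPa
q_ult = 2038.3 + 1335.6 = 3373.9 kPa.

q_ult ≈ 3370 kPa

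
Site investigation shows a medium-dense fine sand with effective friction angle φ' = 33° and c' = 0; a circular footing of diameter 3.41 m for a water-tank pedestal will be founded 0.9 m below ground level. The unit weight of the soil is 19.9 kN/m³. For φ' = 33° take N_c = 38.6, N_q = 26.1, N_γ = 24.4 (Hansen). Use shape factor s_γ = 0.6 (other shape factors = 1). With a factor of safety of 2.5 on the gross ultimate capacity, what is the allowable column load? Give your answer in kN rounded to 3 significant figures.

P_all ≈ 3520 kN

Overburden at base level: q = 19.9 × 0.9 = 17.91 kPa.
Surcharge term q·N_q = 17.91 × 26.1 = 467.45 kPa; self-weight term 0.5·γ·B·N_γ·s_γ = 0.5 × 19.9 × 3.41 × 24.4 × 0.6 = 496.73 kPa.
q_ult = 467.45 + 496.73 = 964.18 kPa.
Gross allowable pressure q_all = 964.18 / 2.5 = 385.67 kPa.
Footing area = 9.1327 m², so allowable column load = 385.67 × 9.1327 = 3522.2 kN.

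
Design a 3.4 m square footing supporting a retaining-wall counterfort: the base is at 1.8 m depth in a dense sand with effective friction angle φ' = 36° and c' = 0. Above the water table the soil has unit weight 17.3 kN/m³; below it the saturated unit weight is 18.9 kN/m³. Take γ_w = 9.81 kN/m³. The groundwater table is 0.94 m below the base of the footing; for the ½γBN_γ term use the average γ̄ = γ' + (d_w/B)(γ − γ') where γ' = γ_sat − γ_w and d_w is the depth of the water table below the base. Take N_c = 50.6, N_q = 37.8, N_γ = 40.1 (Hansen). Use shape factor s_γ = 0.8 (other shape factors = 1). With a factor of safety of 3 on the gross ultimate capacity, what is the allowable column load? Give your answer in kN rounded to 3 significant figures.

Overburden at base level: q = 17.3 × 1.8 = 31.14 kPa.
The water table is 0.94 m below the base (< B = 3.4 m), so the ½γBN_γ term uses γ̄ = γ' + (d_w/B)(γ − γ') = 9.09 + (0.94/3.4)(17.3 − 9.09) = 11.36 kN/m³.
Surcharge term q·N_q = 31.14 × 37.8 = 1177.1 kPa; self-weight term 0.5·γ·B·N_γ·s_γ = 0.5 × 11.36 × 3.4 × 40.1 × 0.8 = 619.52 kPa.
q_ult = 1177.1 + 619.52 = 1796.6 kPa.
Gross allowable pressure q_all = 1796.6 / 3 = 598.87 kPa.
Footing area = 11.56 m², so allowable column load = 598.87 × 11.56 = 6922.9 kN.

P_all ≈ 6920 kN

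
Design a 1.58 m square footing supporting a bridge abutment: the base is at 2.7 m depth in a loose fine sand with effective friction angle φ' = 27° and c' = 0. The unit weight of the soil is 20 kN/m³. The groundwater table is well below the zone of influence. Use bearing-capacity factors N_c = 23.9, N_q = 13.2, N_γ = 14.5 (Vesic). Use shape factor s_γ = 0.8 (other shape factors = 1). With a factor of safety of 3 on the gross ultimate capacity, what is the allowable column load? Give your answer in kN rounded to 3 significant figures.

P_all ≈ 746 kN

q = γ·D_f = 20 × 2.7 = 54 kPa.
q·N_q = 54 × 13.2 = 712.8 kPa
0.5·γ·B·N_γ·s_γ = 0.5 × 20 × 1.58 × 14.5 × 0.8 = 183.28 kPa
q_ult = 712.8 + 183.28 = 896.08 kPa.
Gross allowable pressure q_all = 896.08 / 3 = 298.69 kPa.
Footing area = 2.4964 m², so allowable column load = 298.69 × 2.4964 = 745.66 kN.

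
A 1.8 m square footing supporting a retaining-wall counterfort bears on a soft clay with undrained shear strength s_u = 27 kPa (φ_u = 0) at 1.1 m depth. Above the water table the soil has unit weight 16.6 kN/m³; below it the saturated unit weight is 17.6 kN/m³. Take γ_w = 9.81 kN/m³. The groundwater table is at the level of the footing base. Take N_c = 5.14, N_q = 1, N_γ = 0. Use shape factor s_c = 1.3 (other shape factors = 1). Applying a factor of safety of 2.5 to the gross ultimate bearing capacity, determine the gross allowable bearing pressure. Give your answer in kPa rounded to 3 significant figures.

Effective surcharge at the founding depth q = γ·D_f = 16.6 × 1.1 = 18.26 kPa.
q_ult = c·N_c·s_c + q·N_q
     = 27 × 5.14 × 1.3 + 18.26 × 1
     = 180.41 + 18.26 = 198.67 kPa.
q_all = q_ult / FS = 198.67 / 2.5 = 79.47 kPa.

q_all ≈ 79.5 kPa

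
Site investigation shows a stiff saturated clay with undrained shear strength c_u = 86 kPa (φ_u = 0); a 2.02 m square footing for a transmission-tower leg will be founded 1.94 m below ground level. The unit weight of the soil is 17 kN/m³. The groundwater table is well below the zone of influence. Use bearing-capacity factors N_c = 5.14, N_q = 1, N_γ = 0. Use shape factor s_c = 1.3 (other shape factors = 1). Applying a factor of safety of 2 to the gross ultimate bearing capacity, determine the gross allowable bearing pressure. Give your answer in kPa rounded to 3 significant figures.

Overburden at base level: q = 17 × 1.94 = 32.98 kPa.
Cohesion term c·N_c·s_c = 86 × 5.14 × 1.3 = 574.65 kPa; surcharge term q·N_q = 32.98 × 1 = 32.98 kPa.
q_ult = 574.65 + 32.98 = 607.63 kPa.
q_all = q_ult / FS = 607.63 / 2 = 303.82 kPa.

q_all ≈ 304 kPa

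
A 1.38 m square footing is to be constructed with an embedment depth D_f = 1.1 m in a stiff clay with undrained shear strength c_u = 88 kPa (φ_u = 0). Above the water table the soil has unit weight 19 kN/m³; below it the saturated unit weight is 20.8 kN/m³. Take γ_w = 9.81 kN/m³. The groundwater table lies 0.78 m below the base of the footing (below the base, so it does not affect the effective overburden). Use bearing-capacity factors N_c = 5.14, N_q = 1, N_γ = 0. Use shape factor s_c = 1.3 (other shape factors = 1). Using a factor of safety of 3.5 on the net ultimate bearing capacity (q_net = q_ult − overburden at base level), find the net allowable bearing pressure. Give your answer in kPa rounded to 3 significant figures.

q_all(net) ≈ 168 kPa

Effective surcharge at the founding depth q = γ·D_f = 19 × 1.1 = 20.9 kPa.
q_ult = c·N_c·s_c + q·N_q
     = 88 × 5.14 × 1.3 + 20.9 × 1
     = 588.02 + 20.9 = 608.92 kPa.
q_net = 608.92 − 20.9 = 588.02 kPa.
q_all(net) = 588.02 / 3.5 = 168 kPa.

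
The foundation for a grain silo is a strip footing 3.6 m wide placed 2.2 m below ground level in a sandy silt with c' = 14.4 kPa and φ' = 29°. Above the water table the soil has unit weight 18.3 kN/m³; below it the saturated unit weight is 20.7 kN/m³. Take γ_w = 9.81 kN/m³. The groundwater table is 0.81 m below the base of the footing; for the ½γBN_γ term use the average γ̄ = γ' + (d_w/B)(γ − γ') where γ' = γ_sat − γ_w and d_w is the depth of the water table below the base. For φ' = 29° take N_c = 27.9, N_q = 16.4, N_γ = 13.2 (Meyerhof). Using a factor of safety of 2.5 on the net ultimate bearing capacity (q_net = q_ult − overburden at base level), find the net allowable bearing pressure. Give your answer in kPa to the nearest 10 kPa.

q = γ·D_f = 18.3 × 2.2 = 40.26 kPa.
γ' = 10.89 kN/m³; averaging over the depth B below the base, γ̄ = γ' + (d_w/B)(γ − γ') = 12.557 kN/m³.
c·N_c = 14.4 × 27.9 = 401.76 kPa
q·N_q = 40.26 × 16.4 = 660.26 kPa
0.5·γ·B·N_γ = 0.5 × 12.557 × 3.6 × 13.2 = 298.36 kPa
q_ult = 401.76 + 660.26 + 298.36 = 1360.4 kPa.
q_net = 1360.4 − 40.26 = 1320.1 kPa.
q_all(net) = 1320.1 / 2.5 = 528.05 kPa.

q_all(net) ≈ 530 kPa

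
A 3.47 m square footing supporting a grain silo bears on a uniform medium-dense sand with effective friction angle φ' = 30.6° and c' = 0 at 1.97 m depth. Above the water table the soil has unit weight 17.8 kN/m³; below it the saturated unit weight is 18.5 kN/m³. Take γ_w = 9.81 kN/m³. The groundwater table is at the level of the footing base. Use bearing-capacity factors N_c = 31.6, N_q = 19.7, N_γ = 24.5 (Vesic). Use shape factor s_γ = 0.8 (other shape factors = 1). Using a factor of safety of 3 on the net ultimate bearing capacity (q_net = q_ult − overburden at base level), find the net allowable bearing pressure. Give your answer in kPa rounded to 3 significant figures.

q_all(net) ≈ 317 kPa

Effective surcharge at the founding depth q = γ·D_f = 17.8 × 1.97 = 35.066 kPa.
The water table coincides with the base, so in the self-weight term γ → γ' = 8.69 kN/m³.
q_ult = q·N_q + 0.5·γ·B·N_γ·s_γ
     = 35.066 × 19.7 + 0.5 × 8.69 × 3.47 × 24.5 × 0.8
     = 690.8 + 295.51 = 986.31 kPa.
q_net = 986.31 − 35.066 = 951.25 kPa.
q_all(net) = 951.25 / 3 = 317.08 kPa.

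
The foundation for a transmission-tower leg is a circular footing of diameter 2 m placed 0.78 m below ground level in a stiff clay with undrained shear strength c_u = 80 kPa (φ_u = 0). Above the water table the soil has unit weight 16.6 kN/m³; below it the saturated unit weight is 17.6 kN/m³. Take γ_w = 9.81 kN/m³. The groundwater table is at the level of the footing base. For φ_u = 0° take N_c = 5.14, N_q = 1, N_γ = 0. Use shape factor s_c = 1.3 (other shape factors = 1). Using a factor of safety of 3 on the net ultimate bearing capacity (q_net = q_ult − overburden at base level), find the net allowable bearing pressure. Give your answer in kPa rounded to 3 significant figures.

q_all(net) ≈ 178 kPa

Effective surcharge at the founding depth q = γ·D_f = 16.6 × 0.78 = 12.948 kPa.
q_ult = c·N_c·s_c + q·N_q
     = 80 × 5.14 × 1.3 + 12.948 × 1
     = 534.56 + 12.948 = 547.51 kPa.
q_net = 547.51 − 12.948 = 534.56 kPa.
q_all(net) = 534.56 / 3 = 178.19 kPa.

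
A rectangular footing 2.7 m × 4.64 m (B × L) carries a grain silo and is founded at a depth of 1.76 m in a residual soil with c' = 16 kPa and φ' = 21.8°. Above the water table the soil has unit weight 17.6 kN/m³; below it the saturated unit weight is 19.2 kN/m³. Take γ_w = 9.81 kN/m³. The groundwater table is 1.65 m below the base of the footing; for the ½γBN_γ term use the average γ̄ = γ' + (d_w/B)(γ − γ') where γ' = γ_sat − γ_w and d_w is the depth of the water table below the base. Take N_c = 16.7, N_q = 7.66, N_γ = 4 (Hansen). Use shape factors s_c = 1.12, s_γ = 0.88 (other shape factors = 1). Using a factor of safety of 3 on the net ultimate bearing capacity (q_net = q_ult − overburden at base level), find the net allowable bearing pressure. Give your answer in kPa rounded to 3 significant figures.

q = γ·D_f = 17.6 × 1.76 = 30.976 kPa.
γ' = 9.39 kN/m³; averaging over the depth B below the base, γ̄ = γ' + (d_w/B)(γ − γ') = 14.407 kN/m³.
c·N_c·s_c = 16 × 16.7 × 1.12 = 299.26 kPa
q·N_q = 30.976 × 7.66 = 237.28 kPa
0.5·γ·B·N_γ·s_γ = 0.5 × 14.407 × 2.7 × 4 × 0.88 = 68.463 kPa
q_ult = 299.26 + 237.28 + 68.463 = 605 kPa.
q_net = 605 − 30.976 = 574.03 kPa.
q_all(net) = 574.03 / 3 = 191.34 kPa.

q_all(net) ≈ 191 kPa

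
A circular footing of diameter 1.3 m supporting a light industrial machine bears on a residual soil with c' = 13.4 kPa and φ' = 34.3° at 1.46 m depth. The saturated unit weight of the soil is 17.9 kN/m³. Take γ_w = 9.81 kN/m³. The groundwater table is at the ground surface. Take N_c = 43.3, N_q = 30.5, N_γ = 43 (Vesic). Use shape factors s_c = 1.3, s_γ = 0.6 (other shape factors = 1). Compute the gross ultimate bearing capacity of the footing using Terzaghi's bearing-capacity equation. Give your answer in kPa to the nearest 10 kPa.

γ' = 17.9 − 9.81 = 8.09 kN/m³ (submerged throughout). q = 8.09 × 1.46 = 11.811 kPa; the same γ' applies in the ½γBN_γ term.
c·N_c·s_c = 13.4 × 43.3 × 1.3 = 754.29 kPa
q·N_q = 11.811 × 30.5 = 360.25 kPa
0.5·γ·B·N_γ·s_γ = 0.5 × 8.09 × 1.3 × 43 × 0.6 = 135.67 kPa
q_ult = 754.29 + 360.25 + 135.67 = 1250.2 kPa.

q_ult ≈ 1250 kPa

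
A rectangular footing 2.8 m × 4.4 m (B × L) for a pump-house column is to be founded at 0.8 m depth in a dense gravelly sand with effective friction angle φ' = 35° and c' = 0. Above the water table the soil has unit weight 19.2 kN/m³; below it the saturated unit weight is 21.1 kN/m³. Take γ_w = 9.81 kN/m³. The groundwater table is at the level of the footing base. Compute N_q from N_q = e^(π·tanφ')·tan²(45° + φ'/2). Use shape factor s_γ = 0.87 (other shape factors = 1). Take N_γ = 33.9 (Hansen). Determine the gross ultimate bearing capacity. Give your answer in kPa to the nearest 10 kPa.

tan35° = 0.7002, so N_q = e^(π×0.7002)·tan²(62.5°) = 9.023 × 3.69 = 33.3.
q = γ·D_f = 19.2 × 0.8 = 15.36 kPa.
For the ½γBN_γ term take γ' = 21.1 − 9.81 = 11.29 kN/m³ (soil below base is submerged).
q·N_q = 15.36 × 33.296 = 511.43 kPa
0.5·γ·B·N_γ·s_γ = 0.5 × 11.29 × 2.8 × 33.9 × 0.87 = 466.17 kPa
q_ult = 511.43 + 466.17 = 977.59 kPa.

q_ult ≈ 980 kPa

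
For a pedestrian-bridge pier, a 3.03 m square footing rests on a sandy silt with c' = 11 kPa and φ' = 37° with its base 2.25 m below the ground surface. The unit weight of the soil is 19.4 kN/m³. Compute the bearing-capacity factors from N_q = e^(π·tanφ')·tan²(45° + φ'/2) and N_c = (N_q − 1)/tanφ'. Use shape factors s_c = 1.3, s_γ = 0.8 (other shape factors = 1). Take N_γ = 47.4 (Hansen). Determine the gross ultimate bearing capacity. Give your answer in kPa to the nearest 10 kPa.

q_ult ≈ 3780 kPa

tan37° = 0.7536, so N_q = e^(π×0.7536)·tan²(63.5°) = 10.669 × 4.023 = 42.92.
N_c = (42.92 − 1)/tan37° = 55.63.
q = γ·D_f = 19.4 × 2.25 = 43.65 kPa.
c·N_c·s_c = 11 × 55.63 × 1.3 = 795.5 kPa
q·N_q = 43.65 × 42.92 = 1873.5 kPa
0.5·γ·B·N_γ·s_γ = 0.5 × 19.4 × 3.03 × 47.4 × 0.8 = 1114.5 kPa
q_ult = 795.5 + 1873.5 + 1114.5 = 3783.5 kPa.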